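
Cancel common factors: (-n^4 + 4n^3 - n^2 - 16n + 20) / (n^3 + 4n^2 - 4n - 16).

(-n^2 + 4n - 5)/(n + 4)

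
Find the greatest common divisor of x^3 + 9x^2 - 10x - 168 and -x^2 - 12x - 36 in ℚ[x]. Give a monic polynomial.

By polynomial division,
  x^3 + 9x^2 - 10x - 168 = (-x + 3)(-x^2 - 12x - 36) + (-10x - 60)
  -x^2 - 12x - 36 = ((1/10)x + 3/5)(-10x - 60) + (0)
Last nonzero remainder: -10x - 60. Dividing through by -10 gives the monic gcd x + 6.

x + 6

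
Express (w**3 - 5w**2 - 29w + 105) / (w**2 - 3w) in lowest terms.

By polynomial division,
  w**3 - 5w**2 - 29w + 105 = (w - 2)(w**2 - 3w) + (-35w + 105)
  w**2 - 3w = (-(1/35)w)(-35w + 105) + (0)
Last nonzero remainder: -35w + 105. Dividing through by -35 gives the monic gcd w - 3.
Cancel w - 3 from numerator and denominator to get the reduced form.

(w**2 - 2w - 35)/(w)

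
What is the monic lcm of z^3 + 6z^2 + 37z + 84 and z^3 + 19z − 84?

z^4 + 3z^3 + 19z^2 − 27z − 252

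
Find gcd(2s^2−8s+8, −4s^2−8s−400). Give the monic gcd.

By polynomial division,
  2s^2−8s+8 = (−1/2)(−4s^2−8s−400) + (−12s−192)
  −4s^2−8s−400 = ((1/3)s−14/3)(−12s−192) + (−1296)
  −12s−192 = ((1/108)s+4/27)(−1296) + (0)
The last nonzero remainder is the constant −1296, so the polynomials are coprime and gcd = 1.

1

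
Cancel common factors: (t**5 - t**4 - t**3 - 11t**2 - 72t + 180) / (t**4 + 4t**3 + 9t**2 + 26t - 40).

Euclidean algorithm in ℚ[t]:
  t**5 - t**4 - t**3 - 11t**2 - 72t + 180 = (t - 5)(t**4 + 4t**3 + 9t**2 + 26t - 40) + (10t**3 + 8t**2 + 98t - 20)
  t**4 + 4t**3 + 9t**2 + 26t - 40 = ((1/10)t + 8/25)(10t**3 + 8t**2 + 98t - 20) + (-(84/25)t**2 - (84/25)t - 168/5)
  10t**3 + 8t**2 + 98t - 20 = (-(125/42)t + 25/42)(-(84/25)t**2 - (84/25)t - 168/5) + (0)
Last nonzero remainder: -(84/25)t**2 - (84/25)t - 168/5. Dividing through by -84/25 gives the monic gcd t**2 + t + 10.
Cancel t**2 + t + 10 from numerator and denominator to get the reduced form.

(t**3 - 2t**2 - 9t + 18)/(t**2 + 3t - 4)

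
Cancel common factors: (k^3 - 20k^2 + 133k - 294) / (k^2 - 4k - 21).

Apply the Euclidean algorithm:
  k^3 - 20k^2 + 133k - 294 = (k - 16)(k^2 - 4k - 21) + (90k - 630)
  k^2 - 4k - 21 = ((1/90)k + 1/30)(90k - 630) + (0)
Last nonzero remainder: 90k - 630. Dividing through by 90 gives the monic gcd k - 7.
Cancel k - 7 from numerator and denominator to get the reduced form.

(k^2 - 13k + 42)/(k + 3)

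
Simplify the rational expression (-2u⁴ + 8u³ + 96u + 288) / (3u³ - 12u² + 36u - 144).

Euclidean algorithm in ℚ[u]:
  -2u⁴ + 8u³ + 96u + 288 = (-(2/3)u)(3u³ - 12u² + 36u - 144) + (24u² + 288)
  3u³ - 12u² + 36u - 144 = ((1/8)u - 1/2)(24u² + 288) + (0)
Last nonzero remainder: 24u² + 288. Dividing through by 24 gives the monic gcd u² + 12.
Cancel u² + 12 from numerator and denominator to get the reduced form.

(-2u² + 8u + 24)/(3u - 12)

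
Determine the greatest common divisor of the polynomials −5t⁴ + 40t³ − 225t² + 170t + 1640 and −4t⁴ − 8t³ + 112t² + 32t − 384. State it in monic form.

Repeated division with remainder:
  −5t⁴ + 40t³ − 225t² + 170t + 1640 = (5/4)(−4t⁴ − 8t³ + 112t² + 32t − 384) + (50t³ − 365t² + 130t + 2120)
  −4t⁴ − 8t³ + 112t² + 32t − 384 = (−(2/25)t − 93/125)(50t³ − 365t² + 130t + 2120) + (−(3729/25)t² + (7458/25)t + 29832/25)
  50t³ − 365t² + 130t + 2120 = (−(1250/3729)t + 6625/3729)(−(3729/25)t² + (7458/25)t + 29832/25) + (0)
Last nonzero remainder: −(3729/25)t² + (7458/25)t + 29832/25. Dividing through by −3729/25 gives the monic gcd t² − 2t − 8.

t² − 2t − 8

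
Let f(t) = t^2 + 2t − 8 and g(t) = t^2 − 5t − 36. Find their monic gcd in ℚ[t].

t + 4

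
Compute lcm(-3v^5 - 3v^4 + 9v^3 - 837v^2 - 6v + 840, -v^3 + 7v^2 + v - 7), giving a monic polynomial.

v^6 - 6v^5 - 10v^4 + 300v^3 - 1951v^2 - 294v + 1960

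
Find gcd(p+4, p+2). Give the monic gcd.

By polynomial division,
  p+4 = (p+2) + (2)
  p+2 = ((1/2)p+1)(2) + (0)
The last nonzero remainder is the constant 2, so the polynomials are coprime and gcd = 1.

1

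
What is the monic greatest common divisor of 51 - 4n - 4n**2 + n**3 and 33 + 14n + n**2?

Euclidean algorithm in ℚ[n]:
  n**3 - 4n**2 - 4n + 51 = (n - 18)(n**2 + 14n + 33) + (215n + 645)
  n**2 + 14n + 33 = ((1/215)n + 11/215)(215n + 645) + (0)
Last nonzero remainder: 215n + 645. Dividing through by 215 gives the monic gcd n + 3.

3 + n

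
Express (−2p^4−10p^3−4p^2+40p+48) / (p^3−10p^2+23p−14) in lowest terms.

Apply the Euclidean algorithm:
  −2p^4−10p^3−4p^2+40p+48 = (−2p−30)(p^3−10p^2+23p−14) + (−258p^2+702p−372)
  p^3−10p^2+23p−14 = (−(1/258)p+313/11094)(−258p^2+702p−372) + ((3240/1849)p−6480/1849)
  −258p^2+702p−372 = (−(79507/540)p+57319/540)((3240/1849)p−6480/1849) + (0)
Last nonzero remainder: (3240/1849)p−6480/1849. Dividing through by 3240/1849 gives the monic gcd p−2.
Cancel p−2 from numerator and denominator to get the reduced form.

(−2p^3−14p^2−32p−24)/(p^2−8p+7)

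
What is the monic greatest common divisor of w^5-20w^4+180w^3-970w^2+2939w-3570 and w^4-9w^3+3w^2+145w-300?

Euclidean algorithm in ℚ[w]:
  w^5-20w^4+180w^3-970w^2+2939w-3570 = (w-11)(w^4-9w^3+3w^2+145w-300) + (78w^3-1082w^2+4834w-6870)
  w^4-9w^3+3w^2+145w-300 = ((1/78)w+95/1521)(78w^3-1082w^2+4834w-6870) + ((13090/1521)w^2-(104720/1521)w+65450/507)
  78w^3-1082w^2+4834w-6870 = ((59319/6545)w-348309/6545)((13090/1521)w^2-(104720/1521)w+65450/507) + (0)
Last nonzero remainder: (13090/1521)w^2-(104720/1521)w+65450/507. Dividing through by 13090/1521 gives the monic gcd w^2-8w+15.

w^2-8w+15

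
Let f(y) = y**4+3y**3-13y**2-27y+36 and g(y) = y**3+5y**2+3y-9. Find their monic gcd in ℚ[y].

Repeated division with remainder:
  y**4+3y**3-13y**2-27y+36 = (y-2)(y**3+5y**2+3y-9) + (-6y**2-12y+18)
  y**3+5y**2+3y-9 = (-(1/6)y-1/2)(-6y**2-12y+18) + (0)
Last nonzero remainder: -6y**2-12y+18. Dividing through by -6 gives the monic gcd y**2+2y-3.

y**2+2y-3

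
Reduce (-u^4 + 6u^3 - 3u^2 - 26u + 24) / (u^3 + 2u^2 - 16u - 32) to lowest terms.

(-u^2 + 4u - 3)/(u + 4)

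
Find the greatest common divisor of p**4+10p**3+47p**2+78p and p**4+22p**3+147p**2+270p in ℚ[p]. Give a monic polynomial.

p**2+3p

By polynomial division,
  p**4+10p**3+47p**2+78p = (p**4+22p**3+147p**2+270p) + (−12p**3−100p**2−192p)
  p**4+22p**3+147p**2+270p = (−(1/12)p−41/36)(−12p**3−100p**2−192p) + ((154/9)p**2+(154/3)p)
  −12p**3−100p**2−192p = (−(54/77)p−288/77)((154/9)p**2+(154/3)p) + (0)
Last nonzero remainder: (154/9)p**2+(154/3)p. Dividing through by 154/9 gives the monic gcd p**2+3p.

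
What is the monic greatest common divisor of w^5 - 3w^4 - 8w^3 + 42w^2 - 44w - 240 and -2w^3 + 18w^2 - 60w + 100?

Repeated division with remainder:
  w^5 - 3w^4 - 8w^3 + 42w^2 - 44w - 240 = (-(1/2)w^2 - 3w - 8)(-2w^3 + 18w^2 - 60w + 100) + (56w^2 - 224w + 560)
  -2w^3 + 18w^2 - 60w + 100 = (-(1/28)w + 5/28)(56w^2 - 224w + 560) + (0)
Last nonzero remainder: 56w^2 - 224w + 560. Dividing through by 56 gives the monic gcd w^2 - 4w + 10.

w^2 - 4w + 10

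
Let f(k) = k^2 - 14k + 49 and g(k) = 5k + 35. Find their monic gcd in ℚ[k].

1

Euclidean algorithm in ℚ[k]:
  k^2 - 14k + 49 = ((1/5)k - 21/5)(5k + 35) + (196)
  5k + 35 = ((5/196)k + 5/28)(196) + (0)
The last nonzero remainder is the constant 196, so the polynomials are coprime and gcd = 1.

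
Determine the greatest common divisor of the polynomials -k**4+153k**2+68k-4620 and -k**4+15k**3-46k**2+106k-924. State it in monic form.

k**2-17k+66

Apply the Euclidean algorithm:
  -k**4+153k**2+68k-4620 = (-k**4+15k**3-46k**2+106k-924) + (-15k**3+199k**2-38k-3696)
  -k**4+15k**3-46k**2+106k-924 = ((1/15)k-26/225)(-15k**3+199k**2-38k-3696) + (-(4606/225)k**2+(78302/225)k-101332/75)
  -15k**3+199k**2-38k-3696 = ((3375/4606)k+900/329)(-(4606/225)k**2+(78302/225)k-101332/75) + (0)
Last nonzero remainder: -(4606/225)k**2+(78302/225)k-101332/75. Dividing through by -4606/225 gives the monic gcd k**2-17k+66.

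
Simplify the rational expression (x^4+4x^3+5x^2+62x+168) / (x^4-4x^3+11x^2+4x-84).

Apply the Euclidean algorithm:
  x^4+4x^3+5x^2+62x+168 = (x^4-4x^3+11x^2+4x-84) + (8x^3-6x^2+58x+252)
  x^4-4x^3+11x^2+4x-84 = ((1/8)x-13/32)(8x^3-6x^2+58x+252) + ((21/16)x^2-(63/16)x+147/8)
  8x^3-6x^2+58x+252 = ((128/21)x+96/7)((21/16)x^2-(63/16)x+147/8) + (0)
Last nonzero remainder: (21/16)x^2-(63/16)x+147/8. Dividing through by 21/16 gives the monic gcd x^2-3x+14.
Cancel x^2-3x+14 from numerator and denominator to get the reduced form.

(x^2+7x+12)/(x^2-x-6)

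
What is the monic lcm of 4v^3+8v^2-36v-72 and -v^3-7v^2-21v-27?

By polynomial division,
  4v^3+8v^2-36v-72 = (-4)(-v^3-7v^2-21v-27) + (-20v^2-120v-180)
  -v^3-7v^2-21v-27 = ((1/20)v+1/20)(-20v^2-120v-180) + (-6v-18)
  -20v^2-120v-180 = ((10/3)v+10)(-6v-18) + (0)
Last nonzero remainder: -6v-18. Dividing through by -6 gives the monic gcd v+3.
Then lcm(f, g) = f·g / gcd(f, g); expanding and making the result monic gives the answer.

v^5+6v^4+8v^3-36v^2-153v-162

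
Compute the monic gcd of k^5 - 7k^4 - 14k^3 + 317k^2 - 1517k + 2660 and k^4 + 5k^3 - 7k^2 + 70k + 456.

By polynomial division,
  k^5 - 7k^4 - 14k^3 + 317k^2 - 1517k + 2660 = (k - 12)(k^4 + 5k^3 - 7k^2 + 70k + 456) + (53k^3 + 163k^2 - 1133k + 8132)
  k^4 + 5k^3 - 7k^2 + 70k + 456 = ((1/53)k + 102/2809)(53k^3 + 163k^2 - 1133k + 8132) + ((23760/2809)k^2 - (118800/2809)k + 451440/2809)
  53k^3 + 163k^2 - 1133k + 8132 = ((148877/23760)k + 300563/5940)((23760/2809)k^2 - (118800/2809)k + 451440/2809) + (0)
Last nonzero remainder: (23760/2809)k^2 - (118800/2809)k + 451440/2809. Dividing through by 23760/2809 gives the monic gcd k^2 - 5k + 19.

k^2 - 5k + 19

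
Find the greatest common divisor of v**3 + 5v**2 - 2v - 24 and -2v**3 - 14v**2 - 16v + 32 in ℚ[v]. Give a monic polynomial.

Euclidean algorithm in ℚ[v]:
  v**3 + 5v**2 - 2v - 24 = (-1/2)(-2v**3 - 14v**2 - 16v + 32) + (-2v**2 - 10v - 8)
  -2v**3 - 14v**2 - 16v + 32 = (v + 2)(-2v**2 - 10v - 8) + (12v + 48)
  -2v**2 - 10v - 8 = (-(1/6)v - 1/6)(12v + 48) + (0)
Last nonzero remainder: 12v + 48. Dividing through by 12 gives the monic gcd v + 4.

v + 4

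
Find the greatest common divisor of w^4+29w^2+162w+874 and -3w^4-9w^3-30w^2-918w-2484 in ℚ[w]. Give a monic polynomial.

w^2-6w+46

Euclidean algorithm in ℚ[w]:
  w^4+29w^2+162w+874 = (-1/3)(-3w^4-9w^3-30w^2-918w-2484) + (-3w^3+19w^2-144w+46)
  -3w^4-9w^3-30w^2-918w-2484 = (w+28/3)(-3w^3+19w^2-144w+46) + (-(190/3)w^2+380w-8740/3)
  -3w^3+19w^2-144w+46 = ((9/190)w-3/190)(-(190/3)w^2+380w-8740/3) + (0)
Last nonzero remainder: -(190/3)w^2+380w-8740/3. Dividing through by -190/3 gives the monic gcd w^2-6w+46.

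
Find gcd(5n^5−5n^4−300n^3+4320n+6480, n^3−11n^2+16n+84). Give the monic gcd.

n^2−4n−12

Apply the Euclidean algorithm:
  5n^5−5n^4−300n^3+4320n+6480 = (5n^2+50n+170)(n^3−11n^2+16n+84) + (650n^2−2600n−7800)
  n^3−11n^2+16n+84 = ((1/650)n−7/650)(650n^2−2600n−7800) + (0)
Last nonzero remainder: 650n^2−2600n−7800. Dividing through by 650 gives the monic gcd n^2−4n−12.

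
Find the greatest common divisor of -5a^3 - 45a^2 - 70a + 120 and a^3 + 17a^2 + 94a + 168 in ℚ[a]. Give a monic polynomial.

a^2 + 10a + 24

By polynomial division,
  -5a^3 - 45a^2 - 70a + 120 = (-5)(a^3 + 17a^2 + 94a + 168) + (40a^2 + 400a + 960)
  a^3 + 17a^2 + 94a + 168 = ((1/40)a + 7/40)(40a^2 + 400a + 960) + (0)
Last nonzero remainder: 40a^2 + 400a + 960. Dividing through by 40 gives the monic gcd a^2 + 10a + 24.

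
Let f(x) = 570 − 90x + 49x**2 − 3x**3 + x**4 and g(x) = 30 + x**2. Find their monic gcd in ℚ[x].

Apply the Euclidean algorithm:
  x**4 − 3x**3 + 49x**2 − 90x + 570 = (x**2 − 3x + 19)(x**2 + 30) + (0)
The last nonzero remainder x**2 + 30 is already monic.

30 + x**2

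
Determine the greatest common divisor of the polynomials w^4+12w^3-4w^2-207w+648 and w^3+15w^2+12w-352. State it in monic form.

w+8

Apply the Euclidean algorithm:
  w^4+12w^3-4w^2-207w+648 = (w-3)(w^3+15w^2+12w-352) + (29w^2+181w-408)
  w^3+15w^2+12w-352 = ((1/29)w+254/841)(29w^2+181w-408) + (-(24050/841)w-192400/841)
  29w^2+181w-408 = (-(24389/24050)w+42891/24050)(-(24050/841)w-192400/841) + (0)
Last nonzero remainder: -(24050/841)w-192400/841. Dividing through by -24050/841 gives the monic gcd w+8.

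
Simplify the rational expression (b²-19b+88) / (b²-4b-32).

Repeated division with remainder:
  b²-19b+88 = (b²-4b-32) + (-15b+120)
  b²-4b-32 = (-(1/15)b-4/15)(-15b+120) + (0)
Last nonzero remainder: -15b+120. Dividing through by -15 gives the monic gcd b-8.
Cancel b-8 from numerator and denominator to get the reduced form.

(b-11)/(b+4)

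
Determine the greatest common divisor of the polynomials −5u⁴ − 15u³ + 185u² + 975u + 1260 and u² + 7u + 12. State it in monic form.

Apply the Euclidean algorithm:
  −5u⁴ − 15u³ + 185u² + 975u + 1260 = (−5u² + 20u + 105)(u² + 7u + 12) + (0)
The last nonzero remainder u² + 7u + 12 is already monic.

u² + 7u + 12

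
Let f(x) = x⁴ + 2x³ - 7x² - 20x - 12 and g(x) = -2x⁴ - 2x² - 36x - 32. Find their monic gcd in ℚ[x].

x² + 3x + 2

Euclidean algorithm in ℚ[x]:
  x⁴ + 2x³ - 7x² - 20x - 12 = (-1/2)(-2x⁴ - 2x² - 36x - 32) + (2x³ - 8x² - 38x - 28)
  -2x⁴ - 2x² - 36x - 32 = (-x - 4)(2x³ - 8x² - 38x - 28) + (-72x² - 216x - 144)
  2x³ - 8x² - 38x - 28 = (-(1/36)x + 7/36)(-72x² - 216x - 144) + (0)
Last nonzero remainder: -72x² - 216x - 144. Dividing through by -72 gives the monic gcd x² + 3x + 2.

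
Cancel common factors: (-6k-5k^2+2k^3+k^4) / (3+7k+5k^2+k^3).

Repeated division with remainder:
  k^4+2k^3-5k^2-6k = (k-3)(k^3+5k^2+7k+3) + (3k^2+12k+9)
  k^3+5k^2+7k+3 = ((1/3)k+1/3)(3k^2+12k+9) + (0)
Last nonzero remainder: 3k^2+12k+9. Dividing through by 3 gives the monic gcd k^2+4k+3.
Cancel k^2+4k+3 from numerator and denominator to get the reduced form.

(-2k+k^2)/(1+k)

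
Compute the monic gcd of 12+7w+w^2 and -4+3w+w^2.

4+w

Apply the Euclidean algorithm:
  w^2+7w+12 = (w^2+3w-4) + (4w+16)
  w^2+3w-4 = ((1/4)w-1/4)(4w+16) + (0)
Last nonzero remainder: 4w+16. Dividing through by 4 gives the monic gcd w+4.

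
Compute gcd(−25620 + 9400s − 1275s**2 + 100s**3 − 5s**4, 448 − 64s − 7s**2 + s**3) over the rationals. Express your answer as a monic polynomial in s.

Apply the Euclidean algorithm:
  −5s**4 + 100s**3 − 1275s**2 + 9400s − 25620 = (−5s + 65)(s**3 − 7s**2 − 64s + 448) + (−1140s**2 + 15800s − 54740)
  s**3 − 7s**2 − 64s + 448 = (−(1/1140)s − 391/64980)(−1140s**2 + 15800s − 54740) + (−(55055/3249)s + 385385/3249)
  −1140s**2 + 15800s − 54740 = ((740772/11011)s − 5081436/11011)(−(55055/3249)s + 385385/3249) + (0)
Last nonzero remainder: −(55055/3249)s + 385385/3249. Dividing through by −55055/3249 gives the monic gcd s − 7.

−7 + s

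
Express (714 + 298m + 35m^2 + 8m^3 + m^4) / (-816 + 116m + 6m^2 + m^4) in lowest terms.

(21 + 10m + m^2)/(-24 + 2m + m^2)

Apply the Euclidean algorithm:
  m^4 + 8m^3 + 35m^2 + 298m + 714 = (m^4 + 6m^2 + 116m - 816) + (8m^3 + 29m^2 + 182m + 1530)
  m^4 + 6m^2 + 116m - 816 = ((1/8)m - 29/64)(8m^3 + 29m^2 + 182m + 1530) + (-(231/64)m^2 + (231/32)m - 3927/32)
  8m^3 + 29m^2 + 182m + 1530 = (-(512/231)m - 960/77)(-(231/64)m^2 + (231/32)m - 3927/32) + (0)
Last nonzero remainder: -(231/64)m^2 + (231/32)m - 3927/32. Dividing through by -231/64 gives the monic gcd m^2 - 2m + 34.
Cancel m^2 - 2m + 34 from numerator and denominator to get the reduced form.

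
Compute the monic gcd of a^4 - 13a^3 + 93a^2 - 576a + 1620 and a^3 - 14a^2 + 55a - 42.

Repeated division with remainder:
  a^4 - 13a^3 + 93a^2 - 576a + 1620 = (a + 1)(a^3 - 14a^2 + 55a - 42) + (52a^2 - 589a + 1662)
  a^3 - 14a^2 + 55a - 42 = ((1/52)a - 139/2704)(52a^2 - 589a + 1662) + (-(19575/2704)a + 58725/1352)
  52a^2 - 589a + 1662 = (-(140608/19575)a + 749008/19575)(-(19575/2704)a + 58725/1352) + (0)
Last nonzero remainder: -(19575/2704)a + 58725/1352. Dividing through by -19575/2704 gives the monic gcd a - 6.

a - 6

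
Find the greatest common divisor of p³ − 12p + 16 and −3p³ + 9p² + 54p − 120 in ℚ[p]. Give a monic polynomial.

p² + 2p − 8

Repeated division with remainder:
  p³ − 12p + 16 = (−1/3)(−3p³ + 9p² + 54p − 120) + (3p² + 6p − 24)
  −3p³ + 9p² + 54p − 120 = (−p + 5)(3p² + 6p − 24) + (0)
Last nonzero remainder: 3p² + 6p − 24. Dividing through by 3 gives the monic gcd p² + 2p − 8.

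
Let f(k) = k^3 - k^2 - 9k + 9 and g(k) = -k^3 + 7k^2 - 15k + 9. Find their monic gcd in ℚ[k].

k^2 - 4k + 3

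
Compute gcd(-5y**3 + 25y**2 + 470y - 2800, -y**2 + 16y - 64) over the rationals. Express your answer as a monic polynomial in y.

y - 8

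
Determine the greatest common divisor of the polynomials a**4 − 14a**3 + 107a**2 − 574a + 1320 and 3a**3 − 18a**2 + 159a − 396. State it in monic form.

By polynomial division,
  a**4 − 14a**3 + 107a**2 − 574a + 1320 = ((1/3)a − 8/3)(3a**3 − 18a**2 + 159a − 396) + (6a**2 − 18a + 264)
  3a**3 − 18a**2 + 159a − 396 = ((1/2)a − 3/2)(6a**2 − 18a + 264) + (0)
Last nonzero remainder: 6a**2 − 18a + 264. Dividing through by 6 gives the monic gcd a**2 − 3a + 44.

a**2 − 3a + 44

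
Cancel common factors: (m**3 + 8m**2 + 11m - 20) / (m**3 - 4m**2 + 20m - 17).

(m**2 + 9m + 20)/(m**2 - 3m + 17)

Repeated division with remainder:
  m**3 + 8m**2 + 11m - 20 = (m**3 - 4m**2 + 20m - 17) + (12m**2 - 9m - 3)
  m**3 - 4m**2 + 20m - 17 = ((1/12)m - 13/48)(12m**2 - 9m - 3) + ((285/16)m - 285/16)
  12m**2 - 9m - 3 = ((64/95)m + 16/95)((285/16)m - 285/16) + (0)
Last nonzero remainder: (285/16)m - 285/16. Dividing through by 285/16 gives the monic gcd m - 1.
Cancel m - 1 from numerator and denominator to get the reduced form.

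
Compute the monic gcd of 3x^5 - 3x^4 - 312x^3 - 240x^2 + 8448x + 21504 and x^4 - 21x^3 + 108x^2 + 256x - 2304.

Euclidean algorithm in ℚ[x]:
  3x^5 - 3x^4 - 312x^3 - 240x^2 + 8448x + 21504 = (3x + 60)(x^4 - 21x^3 + 108x^2 + 256x - 2304) + (624x^3 - 7488x^2 + 159744)
  x^4 - 21x^3 + 108x^2 + 256x - 2304 = ((1/624)x - 3/208)(624x^3 - 7488x^2 + 159744) + (0)
Last nonzero remainder: 624x^3 - 7488x^2 + 159744. Dividing through by 624 gives the monic gcd x^3 - 12x^2 + 256.

x^3 - 12x^2 + 256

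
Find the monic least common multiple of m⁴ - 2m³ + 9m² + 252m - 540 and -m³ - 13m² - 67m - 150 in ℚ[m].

m⁶ + 5m⁵ + 20m⁴ + 265m³ + 1449m² + 2520m - 13500

By polynomial division,
  m⁴ - 2m³ + 9m² + 252m - 540 = (-m + 15)(-m³ - 13m² - 67m - 150) + (137m² + 1107m + 1710)
  -m³ - 13m² - 67m - 150 = (-(1/137)m - 674/18769)(137m² + 1107m + 1710) + (-(277135/18769)m - 1662810/18769)
  137m² + 1107m + 1710 = (-(2571353/277135)m - 1069833/55427)(-(277135/18769)m - 1662810/18769) + (0)
Last nonzero remainder: -(277135/18769)m - 1662810/18769. Dividing through by -277135/18769 gives the monic gcd m + 6.
Then lcm(f, g) = f·g / gcd(f, g); expanding and making the result monic gives the answer.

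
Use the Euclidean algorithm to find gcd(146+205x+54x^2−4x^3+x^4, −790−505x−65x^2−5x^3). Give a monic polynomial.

2+x

Repeated division with remainder:
  x^4−4x^3+54x^2+205x+146 = (−(1/5)x+17/5)(−5x^3−65x^2−505x−790) + (174x^2+1764x+2832)
  −5x^3−65x^2−505x−790 = (−(5/174)x−415/5046)(174x^2+1764x+2832) + (−(234255/841)x−468510/841)
  174x^2+1764x+2832 = (−(48778/78085)x−396952/78085)(−(234255/841)x−468510/841) + (0)
Last nonzero remainder: −(234255/841)x−468510/841. Dividing through by −234255/841 gives the monic gcd x+2.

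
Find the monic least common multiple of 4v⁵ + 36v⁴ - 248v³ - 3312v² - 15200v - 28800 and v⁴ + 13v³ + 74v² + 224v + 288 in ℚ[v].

v⁶ + 13v⁵ - 26v⁴ - 1076v³ - 7112v² - 22400v - 28800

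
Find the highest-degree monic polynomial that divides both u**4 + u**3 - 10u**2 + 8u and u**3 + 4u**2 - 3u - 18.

By polynomial division,
  u**4 + u**3 - 10u**2 + 8u = (u - 3)(u**3 + 4u**2 - 3u - 18) + (5u**2 + 17u - 54)
  u**3 + 4u**2 - 3u - 18 = ((1/5)u + 3/25)(5u**2 + 17u - 54) + ((144/25)u - 288/25)
  5u**2 + 17u - 54 = ((125/144)u + 75/16)((144/25)u - 288/25) + (0)
Last nonzero remainder: (144/25)u - 288/25. Dividing through by 144/25 gives the monic gcd u - 2.

u - 2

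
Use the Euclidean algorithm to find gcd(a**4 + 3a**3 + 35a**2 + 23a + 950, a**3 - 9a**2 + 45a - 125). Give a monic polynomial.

a**2 - 4a + 25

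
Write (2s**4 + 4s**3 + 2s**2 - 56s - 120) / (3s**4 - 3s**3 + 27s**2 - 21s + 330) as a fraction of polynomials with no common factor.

(2s**2 - 2s - 12)/(3s**2 - 12s + 33)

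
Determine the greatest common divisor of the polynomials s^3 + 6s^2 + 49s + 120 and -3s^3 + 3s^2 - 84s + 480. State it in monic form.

Euclidean algorithm in ℚ[s]:
  s^3 + 6s^2 + 49s + 120 = (-1/3)(-3s^3 + 3s^2 - 84s + 480) + (7s^2 + 21s + 280)
  -3s^3 + 3s^2 - 84s + 480 = (-(3/7)s + 12/7)(7s^2 + 21s + 280) + (0)
Last nonzero remainder: 7s^2 + 21s + 280. Dividing through by 7 gives the monic gcd s^2 + 3s + 40.

s^2 + 3s + 40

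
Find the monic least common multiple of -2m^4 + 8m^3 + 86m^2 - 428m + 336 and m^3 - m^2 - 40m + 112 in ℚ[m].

Apply the Euclidean algorithm:
  -2m^4 + 8m^3 + 86m^2 - 428m + 336 = (-2m + 6)(m^3 - m^2 - 40m + 112) + (12m^2 + 36m - 336)
  m^3 - m^2 - 40m + 112 = ((1/12)m - 1/3)(12m^2 + 36m - 336) + (0)
Last nonzero remainder: 12m^2 + 36m - 336. Dividing through by 12 gives the monic gcd m^2 + 3m - 28.
Then lcm(f, g) = f·g / gcd(f, g); expanding and making the result monic gives the answer.

m^5 - 8m^4 - 27m^3 + 386m^2 - 1024m + 672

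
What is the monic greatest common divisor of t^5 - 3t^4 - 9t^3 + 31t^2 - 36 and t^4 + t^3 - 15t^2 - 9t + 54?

t^3 - 2t^2 - 9t + 18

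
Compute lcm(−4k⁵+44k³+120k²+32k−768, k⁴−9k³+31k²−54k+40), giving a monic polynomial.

k⁷−3k⁶−6k⁵+3k⁴+27k³+66k²−616k+960

Euclidean algorithm in ℚ[k]:
  −4k⁵+44k³+120k²+32k−768 = (−4k−36)(k⁴−9k³+31k²−54k+40) + (−156k³+1020k²−1752k+672)
  k⁴−9k³+31k²−54k+40 = (−(1/156)k+8/507)(−156k³+1020k²−1752k+672) + ((621/169)k²−(3726/169)k+4968/169)
  −156k³+1020k²−1752k+672 = (−(8788/207)k+4732/207)((621/169)k²−(3726/169)k+4968/169) + (0)
Last nonzero remainder: (621/169)k²−(3726/169)k+4968/169. Dividing through by 621/169 gives the monic gcd k²−6k+8.
Then lcm(f, g) = f·g / gcd(f, g); expanding and making the result monic gives the answer.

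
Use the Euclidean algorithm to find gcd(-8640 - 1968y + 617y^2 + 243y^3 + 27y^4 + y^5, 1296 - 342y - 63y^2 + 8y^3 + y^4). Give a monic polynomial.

-216 + 21y + 14y^2 + y^3

By polynomial division,
  y^5 + 27y^4 + 243y^3 + 617y^2 - 1968y - 8640 = (y + 19)(y^4 + 8y^3 - 63y^2 - 342y + 1296) + (154y^3 + 2156y^2 + 3234y - 33264)
  y^4 + 8y^3 - 63y^2 - 342y + 1296 = ((1/154)y - 3/77)(154y^3 + 2156y^2 + 3234y - 33264) + (0)
Last nonzero remainder: 154y^3 + 2156y^2 + 3234y - 33264. Dividing through by 154 gives the monic gcd y^3 + 14y^2 + 21y - 216.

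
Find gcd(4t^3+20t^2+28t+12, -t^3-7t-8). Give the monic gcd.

t+1

Repeated division with remainder:
  4t^3+20t^2+28t+12 = (-4)(-t^3-7t-8) + (20t^2-20)
  -t^3-7t-8 = (-(1/20)t)(20t^2-20) + (-8t-8)
  20t^2-20 = (-(5/2)t+5/2)(-8t-8) + (0)
Last nonzero remainder: -8t-8. Dividing through by -8 gives the monic gcd t+1.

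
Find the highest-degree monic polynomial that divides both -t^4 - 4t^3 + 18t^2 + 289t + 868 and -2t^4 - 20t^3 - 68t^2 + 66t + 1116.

t^2 + 7t + 31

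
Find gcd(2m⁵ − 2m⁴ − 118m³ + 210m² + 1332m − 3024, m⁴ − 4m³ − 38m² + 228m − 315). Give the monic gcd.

Repeated division with remainder:
  2m⁵ − 2m⁴ − 118m³ + 210m² + 1332m − 3024 = (2m + 6)(m⁴ − 4m³ − 38m² + 228m − 315) + (−18m³ − 18m² + 594m − 1134)
  m⁴ − 4m³ − 38m² + 228m − 315 = (−(1/18)m + 5/18)(−18m³ − 18m² + 594m − 1134) + (0)
Last nonzero remainder: −18m³ − 18m² + 594m − 1134. Dividing through by −18 gives the monic gcd m³ + m² − 33m + 63.

m³ + m² − 33m + 63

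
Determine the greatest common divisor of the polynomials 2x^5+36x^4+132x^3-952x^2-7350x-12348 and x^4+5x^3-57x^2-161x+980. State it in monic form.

x^2+14x+49

Repeated division with remainder:
  2x^5+36x^4+132x^3-952x^2-7350x-12348 = (2x+26)(x^4+5x^3-57x^2-161x+980) + (116x^3+852x^2-5124x-37828)
  x^4+5x^3-57x^2-161x+980 = ((1/116)x-17/841)(116x^3+852x^2-5124x-37828) + ((3696/841)x^2+(51744/841)x+181104/841)
  116x^3+852x^2-5124x-37828 = ((24389/924)x-162313/924)((3696/841)x^2+(51744/841)x+181104/841) + (0)
Last nonzero remainder: (3696/841)x^2+(51744/841)x+181104/841. Dividing through by 3696/841 gives the monic gcd x^2+14x+49.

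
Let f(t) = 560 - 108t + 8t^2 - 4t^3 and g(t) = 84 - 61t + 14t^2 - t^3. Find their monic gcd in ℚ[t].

-4 + t

By polynomial division,
  -4t^3 + 8t^2 - 108t + 560 = (4)(-t^3 + 14t^2 - 61t + 84) + (-48t^2 + 136t + 224)
  -t^3 + 14t^2 - 61t + 84 = ((1/48)t - 67/288)(-48t^2 + 136t + 224) + (-(1225/36)t + 1225/9)
  -48t^2 + 136t + 224 = ((1728/1225)t + 288/175)(-(1225/36)t + 1225/9) + (0)
Last nonzero remainder: -(1225/36)t + 1225/9. Dividing through by -1225/36 gives the monic gcd t - 4.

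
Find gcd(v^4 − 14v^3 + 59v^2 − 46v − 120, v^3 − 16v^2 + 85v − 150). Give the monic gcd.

Euclidean algorithm in ℚ[v]:
  v^4 − 14v^3 + 59v^2 − 46v − 120 = (v + 2)(v^3 − 16v^2 + 85v − 150) + (6v^2 − 66v + 180)
  v^3 − 16v^2 + 85v − 150 = ((1/6)v − 5/6)(6v^2 − 66v + 180) + (0)
Last nonzero remainder: 6v^2 − 66v + 180. Dividing through by 6 gives the monic gcd v^2 − 11v + 30.

v^2 − 11v + 30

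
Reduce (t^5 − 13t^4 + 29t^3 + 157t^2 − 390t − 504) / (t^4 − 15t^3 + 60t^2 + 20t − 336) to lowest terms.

(t^2 + 4t + 3)/(t + 2)

By polynomial division,
  t^5 − 13t^4 + 29t^3 + 157t^2 − 390t − 504 = (t + 2)(t^4 − 15t^3 + 60t^2 + 20t − 336) + (−t^3 + 17t^2 − 94t + 168)
  t^4 − 15t^3 + 60t^2 + 20t − 336 = (−t − 2)(−t^3 + 17t^2 − 94t + 168) + (0)
Last nonzero remainder: −t^3 + 17t^2 − 94t + 168. Dividing through by −1 gives the monic gcd t^3 − 17t^2 + 94t − 168.
Cancel t^3 − 17t^2 + 94t − 168 from numerator and denominator to get the reduced form.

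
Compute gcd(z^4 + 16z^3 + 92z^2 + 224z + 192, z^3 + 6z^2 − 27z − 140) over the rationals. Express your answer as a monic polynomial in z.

Apply the Euclidean algorithm:
  z^4 + 16z^3 + 92z^2 + 224z + 192 = (z + 10)(z^3 + 6z^2 − 27z − 140) + (59z^2 + 634z + 1592)
  z^3 + 6z^2 − 27z − 140 = ((1/59)z − 280/3481)(59z^2 + 634z + 1592) + (−(10395/3481)z − 41580/3481)
  59z^2 + 634z + 1592 = (−(205379/10395)z − 1385438/10395)(−(10395/3481)z − 41580/3481) + (0)
Last nonzero remainder: −(10395/3481)z − 41580/3481. Dividing through by −10395/3481 gives the monic gcd z + 4.

z + 4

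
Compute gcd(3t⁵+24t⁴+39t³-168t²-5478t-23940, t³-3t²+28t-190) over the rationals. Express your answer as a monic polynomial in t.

Euclidean algorithm in ℚ[t]:
  3t⁵+24t⁴+39t³-168t²-5478t-23940 = (3t²+33t+54)(t³-3t²+28t-190) + (-360t²-720t-13680)
  t³-3t²+28t-190 = (-(1/360)t+1/72)(-360t²-720t-13680) + (0)
Last nonzero remainder: -360t²-720t-13680. Dividing through by -360 gives the monic gcd t²+2t+38.

t²+2t+38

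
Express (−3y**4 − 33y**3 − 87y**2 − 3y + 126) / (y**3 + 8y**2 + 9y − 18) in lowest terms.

(−3y**2 − 27y − 42)/(y + 6)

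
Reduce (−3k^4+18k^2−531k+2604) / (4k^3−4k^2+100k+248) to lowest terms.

(−3k^2−9k+84)/(4k+8)

Apply the Euclidean algorithm:
  −3k^4+18k^2−531k+2604 = (−(3/4)k−3/4)(4k^3−4k^2+100k+248) + (90k^2−270k+2790)
  4k^3−4k^2+100k+248 = ((2/45)k+4/45)(90k^2−270k+2790) + (0)
Last nonzero remainder: 90k^2−270k+2790. Dividing through by 90 gives the monic gcd k^2−3k+31.
Cancel k^2−3k+31 from numerator and denominator to get the reduced form.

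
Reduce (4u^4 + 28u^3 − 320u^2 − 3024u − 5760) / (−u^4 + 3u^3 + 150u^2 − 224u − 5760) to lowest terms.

(−4u^2 − 36u − 72)/(u^2 − u − 72)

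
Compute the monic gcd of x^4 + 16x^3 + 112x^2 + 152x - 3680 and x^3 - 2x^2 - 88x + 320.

Repeated division with remainder:
  x^4 + 16x^3 + 112x^2 + 152x - 3680 = (x + 18)(x^3 - 2x^2 - 88x + 320) + (236x^2 + 1416x - 9440)
  x^3 - 2x^2 - 88x + 320 = ((1/236)x - 2/59)(236x^2 + 1416x - 9440) + (0)
Last nonzero remainder: 236x^2 + 1416x - 9440. Dividing through by 236 gives the monic gcd x^2 + 6x - 40.

x^2 + 6x - 40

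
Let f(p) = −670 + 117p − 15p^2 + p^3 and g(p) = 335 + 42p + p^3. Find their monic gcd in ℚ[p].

Repeated division with remainder:
  p^3 − 15p^2 + 117p − 670 = (p^3 + 42p + 335) + (−15p^2 + 75p − 1005)
  p^3 + 42p + 335 = (−(1/15)p − 1/3)(−15p^2 + 75p − 1005) + (0)
Last nonzero remainder: −15p^2 + 75p − 1005. Dividing through by −15 gives the monic gcd p^2 − 5p + 67.

67 − 5p + p^2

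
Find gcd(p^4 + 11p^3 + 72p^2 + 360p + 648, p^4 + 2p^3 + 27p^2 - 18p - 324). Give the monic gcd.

p^3 + 5p^2 + 42p + 108

By polynomial division,
  p^4 + 11p^3 + 72p^2 + 360p + 648 = (p^4 + 2p^3 + 27p^2 - 18p - 324) + (9p^3 + 45p^2 + 378p + 972)
  p^4 + 2p^3 + 27p^2 - 18p - 324 = ((1/9)p - 1/3)(9p^3 + 45p^2 + 378p + 972) + (0)
Last nonzero remainder: 9p^3 + 45p^2 + 378p + 972. Dividing through by 9 gives the monic gcd p^3 + 5p^2 + 42p + 108.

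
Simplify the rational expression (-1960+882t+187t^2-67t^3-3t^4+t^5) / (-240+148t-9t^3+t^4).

(-49+t^2)/(-6+t)

Apply the Euclidean algorithm:
  t^5-3t^4-67t^3+187t^2+882t-1960 = (t+6)(t^4-9t^3+148t-240) + (-13t^3+39t^2+234t-520)
  t^4-9t^3+148t-240 = (-(1/13)t+6/13)(-13t^3+39t^2+234t-520) + (0)
Last nonzero remainder: -13t^3+39t^2+234t-520. Dividing through by -13 gives the monic gcd t^3-3t^2-18t+40.
Cancel t^3-3t^2-18t+40 from numerator and denominator to get the reduced form.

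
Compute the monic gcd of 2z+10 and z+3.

By polynomial division,
  2z+10 = (2)(z+3) + (4)
  z+3 = ((1/4)z+3/4)(4) + (0)
The last nonzero remainder is the constant 4, so the polynomials are coprime and gcd = 1.

1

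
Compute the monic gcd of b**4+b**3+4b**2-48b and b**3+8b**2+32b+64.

b**2+4b+16

Euclidean algorithm in ℚ[b]:
  b**4+b**3+4b**2-48b = (b-7)(b**3+8b**2+32b+64) + (28b**2+112b+448)
  b**3+8b**2+32b+64 = ((1/28)b+1/7)(28b**2+112b+448) + (0)
Last nonzero remainder: 28b**2+112b+448. Dividing through by 28 gives the monic gcd b**2+4b+16.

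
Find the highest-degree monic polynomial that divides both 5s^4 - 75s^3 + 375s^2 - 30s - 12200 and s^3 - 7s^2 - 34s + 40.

s^2 - 6s - 40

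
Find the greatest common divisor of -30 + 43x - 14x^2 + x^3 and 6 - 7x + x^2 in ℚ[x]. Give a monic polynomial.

-1 + x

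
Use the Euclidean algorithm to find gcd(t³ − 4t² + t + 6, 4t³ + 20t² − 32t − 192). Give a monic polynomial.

By polynomial division,
  t³ − 4t² + t + 6 = (1/4)(4t³ + 20t² − 32t − 192) + (−9t² + 9t + 54)
  4t³ + 20t² − 32t − 192 = (−(4/9)t − 8/3)(−9t² + 9t + 54) + (16t − 48)
  −9t² + 9t + 54 = (−(9/16)t − 9/8)(16t − 48) + (0)
Last nonzero remainder: 16t − 48. Dividing through by 16 gives the monic gcd t − 3.

t − 3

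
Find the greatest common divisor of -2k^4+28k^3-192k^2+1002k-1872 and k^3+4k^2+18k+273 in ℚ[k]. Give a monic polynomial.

Apply the Euclidean algorithm:
  -2k^4+28k^3-192k^2+1002k-1872 = (-2k+36)(k^3+4k^2+18k+273) + (-300k^2+900k-11700)
  k^3+4k^2+18k+273 = (-(1/300)k-7/300)(-300k^2+900k-11700) + (0)
Last nonzero remainder: -300k^2+900k-11700. Dividing through by -300 gives the monic gcd k^2-3k+39.

k^2-3k+39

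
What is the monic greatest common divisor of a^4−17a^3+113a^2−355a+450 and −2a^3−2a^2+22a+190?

a−5

Apply the Euclidean algorithm:
  a^4−17a^3+113a^2−355a+450 = (−(1/2)a+9)(−2a^3−2a^2+22a+190) + (142a^2−458a−1260)
  −2a^3−2a^2+22a+190 = (−(1/71)a−300/5041)(142a^2−458a−1260) + (−(115958/5041)a+579790/5041)
  142a^2−458a−1260 = (−(357911/57979)a−635166/57979)(−(115958/5041)a+579790/5041) + (0)
Last nonzero remainder: −(115958/5041)a+579790/5041. Dividing through by −115958/5041 gives the monic gcd a−5.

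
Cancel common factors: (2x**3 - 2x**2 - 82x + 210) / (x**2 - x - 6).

(2x**2 + 4x - 70)/(x + 2)

Repeated division with remainder:
  2x**3 - 2x**2 - 82x + 210 = (2x)(x**2 - x - 6) + (-70x + 210)
  x**2 - x - 6 = (-(1/70)x - 1/35)(-70x + 210) + (0)
Last nonzero remainder: -70x + 210. Dividing through by -70 gives the monic gcd x - 3.
Cancel x - 3 from numerator and denominator to get the reduced form.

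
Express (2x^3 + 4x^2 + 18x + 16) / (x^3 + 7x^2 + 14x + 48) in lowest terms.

(2x + 2)/(x + 6)

Apply the Euclidean algorithm:
  2x^3 + 4x^2 + 18x + 16 = (2)(x^3 + 7x^2 + 14x + 48) + (−10x^2 − 10x − 80)
  x^3 + 7x^2 + 14x + 48 = (−(1/10)x − 3/5)(−10x^2 − 10x − 80) + (0)
Last nonzero remainder: −10x^2 − 10x − 80. Dividing through by −10 gives the monic gcd x^2 + x + 8.
Cancel x^2 + x + 8 from numerator and denominator to get the reduced form.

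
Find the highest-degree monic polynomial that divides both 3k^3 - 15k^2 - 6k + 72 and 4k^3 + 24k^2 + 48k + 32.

k + 2

Apply the Euclidean algorithm:
  3k^3 - 15k^2 - 6k + 72 = (3/4)(4k^3 + 24k^2 + 48k + 32) + (-33k^2 - 42k + 48)
  4k^3 + 24k^2 + 48k + 32 = (-(4/33)k - 208/363)(-33k^2 - 42k + 48) + ((3600/121)k + 7200/121)
  -33k^2 - 42k + 48 = (-(1331/1200)k + 121/150)((3600/121)k + 7200/121) + (0)
Last nonzero remainder: (3600/121)k + 7200/121. Dividing through by 3600/121 gives the monic gcd k + 2.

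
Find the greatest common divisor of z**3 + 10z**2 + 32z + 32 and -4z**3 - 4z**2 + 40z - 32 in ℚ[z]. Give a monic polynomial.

Euclidean algorithm in ℚ[z]:
  z**3 + 10z**2 + 32z + 32 = (-1/4)(-4z**3 - 4z**2 + 40z - 32) + (9z**2 + 42z + 24)
  -4z**3 - 4z**2 + 40z - 32 = (-(4/9)z + 44/27)(9z**2 + 42z + 24) + (-(160/9)z - 640/9)
  9z**2 + 42z + 24 = (-(81/160)z - 27/80)(-(160/9)z - 640/9) + (0)
Last nonzero remainder: -(160/9)z - 640/9. Dividing through by -160/9 gives the monic gcd z + 4.

z + 4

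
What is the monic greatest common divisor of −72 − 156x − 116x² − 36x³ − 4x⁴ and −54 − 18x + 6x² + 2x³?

9 + 6x + x²

By polynomial division,
  −4x⁴ − 36x³ − 116x² − 156x − 72 = (−2x − 12)(2x³ + 6x² − 18x − 54) + (−80x² − 480x − 720)
  2x³ + 6x² − 18x − 54 = (−(1/40)x + 3/40)(−80x² − 480x − 720) + (0)
Last nonzero remainder: −80x² − 480x − 720. Dividing through by −80 gives the monic gcd x² + 6x + 9.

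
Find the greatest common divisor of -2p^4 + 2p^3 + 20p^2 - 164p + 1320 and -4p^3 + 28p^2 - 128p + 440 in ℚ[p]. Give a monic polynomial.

Apply the Euclidean algorithm:
  -2p^4 + 2p^3 + 20p^2 - 164p + 1320 = ((1/2)p + 3)(-4p^3 + 28p^2 - 128p + 440) + (0)
Last nonzero remainder: -4p^3 + 28p^2 - 128p + 440. Dividing through by -4 gives the monic gcd p^3 - 7p^2 + 32p - 110.

p^3 - 7p^2 + 32p - 110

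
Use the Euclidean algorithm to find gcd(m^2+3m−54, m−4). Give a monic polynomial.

Euclidean algorithm in ℚ[m]:
  m^2+3m−54 = (m+7)(m−4) + (−26)
  m−4 = (−(1/26)m+2/13)(−26) + (0)
The last nonzero remainder is the constant −26, so the polynomials are coprime and gcd = 1.

1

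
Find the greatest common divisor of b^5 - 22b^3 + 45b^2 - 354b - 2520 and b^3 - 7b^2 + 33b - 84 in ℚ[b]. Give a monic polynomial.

Repeated division with remainder:
  b^5 - 22b^3 + 45b^2 - 354b - 2520 = (b^2 + 7b - 6)(b^3 - 7b^2 + 33b - 84) + (-144b^2 + 432b - 3024)
  b^3 - 7b^2 + 33b - 84 = (-(1/144)b + 1/36)(-144b^2 + 432b - 3024) + (0)
Last nonzero remainder: -144b^2 + 432b - 3024. Dividing through by -144 gives the monic gcd b^2 - 3b + 21.

b^2 - 3b + 21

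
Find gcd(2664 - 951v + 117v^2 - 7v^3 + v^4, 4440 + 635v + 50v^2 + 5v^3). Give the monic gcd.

111 + 2v + v^2

By polynomial division,
  v^4 - 7v^3 + 117v^2 - 951v + 2664 = ((1/5)v - 17/5)(5v^3 + 50v^2 + 635v + 4440) + (160v^2 + 320v + 17760)
  5v^3 + 50v^2 + 635v + 4440 = ((1/32)v + 1/4)(160v^2 + 320v + 17760) + (0)
Last nonzero remainder: 160v^2 + 320v + 17760. Dividing through by 160 gives the monic gcd v^2 + 2v + 111.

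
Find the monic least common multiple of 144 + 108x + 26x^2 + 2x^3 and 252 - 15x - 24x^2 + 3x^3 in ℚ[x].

Euclidean algorithm in ℚ[x]:
  2x^3 + 26x^2 + 108x + 144 = (2/3)(3x^3 - 24x^2 - 15x + 252) + (42x^2 + 118x - 24)
  3x^3 - 24x^2 - 15x + 252 = ((1/14)x - 227/294)(42x^2 + 118x - 24) + ((11440/147)x + 11440/49)
  42x^2 + 118x - 24 = ((3087/5720)x - 147/1430)((11440/147)x + 11440/49) + (0)
Last nonzero remainder: (11440/147)x + 11440/49. Dividing through by 11440/147 gives the monic gcd x + 3.
Then lcm(f, g) = f·g / gcd(f, g); expanding and making the result monic gives the answer.

2016 + 720x - 158x^2 - 61x^3 + 2x^4 + x^5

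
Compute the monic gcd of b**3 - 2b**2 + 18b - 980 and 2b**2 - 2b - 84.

1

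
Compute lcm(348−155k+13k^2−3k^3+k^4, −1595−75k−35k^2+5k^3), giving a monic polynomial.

By polynomial division,
  k^4−3k^3+13k^2−155k+348 = ((1/5)k+4/5)(5k^3−35k^2−75k−1595) + (56k^2+224k+1624)
  5k^3−35k^2−75k−1595 = ((5/56)k−55/56)(56k^2+224k+1624) + (0)
Last nonzero remainder: 56k^2+224k+1624. Dividing through by 56 gives the monic gcd k^2+4k+29.
Then lcm(f, g) = f·g / gcd(f, g); expanding and making the result monic gives the answer.

−3828+2053k−298k^2+46k^3−14k^4+k^5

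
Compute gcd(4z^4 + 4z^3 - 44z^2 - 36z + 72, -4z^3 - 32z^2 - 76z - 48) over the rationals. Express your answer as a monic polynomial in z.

By polynomial division,
  4z^4 + 4z^3 - 44z^2 - 36z + 72 = (-z + 7)(-4z^3 - 32z^2 - 76z - 48) + (104z^2 + 448z + 408)
  -4z^3 - 32z^2 - 76z - 48 = (-(1/26)z - 24/169)(104z^2 + 448z + 408) + ((560/169)z + 1680/169)
  104z^2 + 448z + 408 = ((2197/70)z + 2873/70)((560/169)z + 1680/169) + (0)
Last nonzero remainder: (560/169)z + 1680/169. Dividing through by 560/169 gives the monic gcd z + 3.

z + 3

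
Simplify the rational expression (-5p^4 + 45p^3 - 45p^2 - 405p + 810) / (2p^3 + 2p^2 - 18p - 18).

(-5p^2 + 45p - 90)/(2p + 2)

Apply the Euclidean algorithm:
  -5p^4 + 45p^3 - 45p^2 - 405p + 810 = (-(5/2)p + 25)(2p^3 + 2p^2 - 18p - 18) + (-140p^2 + 1260)
  2p^3 + 2p^2 - 18p - 18 = (-(1/70)p - 1/70)(-140p^2 + 1260) + (0)
Last nonzero remainder: -140p^2 + 1260. Dividing through by -140 gives the monic gcd p^2 - 9.
Cancel p^2 - 9 from numerator and denominator to get the reduced form.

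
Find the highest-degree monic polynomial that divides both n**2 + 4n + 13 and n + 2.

Repeated division with remainder:
  n**2 + 4n + 13 = (n + 2)(n + 2) + (9)
  n + 2 = ((1/9)n + 2/9)(9) + (0)
The last nonzero remainder is the constant 9, so the polynomials are coprime and gcd = 1.

1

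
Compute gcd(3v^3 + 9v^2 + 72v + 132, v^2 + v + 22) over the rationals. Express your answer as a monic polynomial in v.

Euclidean algorithm in ℚ[v]:
  3v^3 + 9v^2 + 72v + 132 = (3v + 6)(v^2 + v + 22) + (0)
The last nonzero remainder v^2 + v + 22 is already monic.

v^2 + v + 22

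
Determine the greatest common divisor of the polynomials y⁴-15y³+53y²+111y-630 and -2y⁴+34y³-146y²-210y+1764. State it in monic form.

Repeated division with remainder:
  y⁴-15y³+53y²+111y-630 = (-1/2)(-2y⁴+34y³-146y²-210y+1764) + (2y³-20y²+6y+252)
  -2y⁴+34y³-146y²-210y+1764 = (-y+7)(2y³-20y²+6y+252) + (0)
Last nonzero remainder: 2y³-20y²+6y+252. Dividing through by 2 gives the monic gcd y³-10y²+3y+126.

y³-10y²+3y+126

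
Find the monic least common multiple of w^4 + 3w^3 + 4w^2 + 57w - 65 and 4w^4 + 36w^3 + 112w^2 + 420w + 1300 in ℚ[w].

w^5 + 8w^4 + 19w^3 + 77w^2 + 220w - 325

Euclidean algorithm in ℚ[w]:
  w^4 + 3w^3 + 4w^2 + 57w - 65 = (1/4)(4w^4 + 36w^3 + 112w^2 + 420w + 1300) + (-6w^3 - 24w^2 - 48w - 390)
  4w^4 + 36w^3 + 112w^2 + 420w + 1300 = (-(2/3)w - 10/3)(-6w^3 - 24w^2 - 48w - 390) + (0)
Last nonzero remainder: -6w^3 - 24w^2 - 48w - 390. Dividing through by -6 gives the monic gcd w^3 + 4w^2 + 8w + 65.
Then lcm(f, g) = f·g / gcd(f, g); expanding and making the result monic gives the answer.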